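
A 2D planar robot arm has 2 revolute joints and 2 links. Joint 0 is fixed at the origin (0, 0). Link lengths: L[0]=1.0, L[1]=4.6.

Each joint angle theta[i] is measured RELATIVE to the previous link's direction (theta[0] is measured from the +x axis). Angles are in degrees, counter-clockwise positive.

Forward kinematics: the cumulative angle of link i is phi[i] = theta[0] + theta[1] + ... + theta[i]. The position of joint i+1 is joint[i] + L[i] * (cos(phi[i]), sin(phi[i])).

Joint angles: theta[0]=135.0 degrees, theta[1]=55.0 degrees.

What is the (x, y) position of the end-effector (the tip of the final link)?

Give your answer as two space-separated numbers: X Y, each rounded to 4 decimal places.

joint[0] = (0.0000, 0.0000)  (base)
link 0: phi[0] = 135 = 135 deg
  cos(135 deg) = -0.7071, sin(135 deg) = 0.7071
  joint[1] = (0.0000, 0.0000) + 1 * (-0.7071, 0.7071) = (0.0000 + -0.7071, 0.0000 + 0.7071) = (-0.7071, 0.7071)
link 1: phi[1] = 135 + 55 = 190 deg
  cos(190 deg) = -0.9848, sin(190 deg) = -0.1736
  joint[2] = (-0.7071, 0.7071) + 4.6 * (-0.9848, -0.1736) = (-0.7071 + -4.5301, 0.7071 + -0.7988) = (-5.2372, -0.0917)
End effector: (-5.2372, -0.0917)

Answer: -5.2372 -0.0917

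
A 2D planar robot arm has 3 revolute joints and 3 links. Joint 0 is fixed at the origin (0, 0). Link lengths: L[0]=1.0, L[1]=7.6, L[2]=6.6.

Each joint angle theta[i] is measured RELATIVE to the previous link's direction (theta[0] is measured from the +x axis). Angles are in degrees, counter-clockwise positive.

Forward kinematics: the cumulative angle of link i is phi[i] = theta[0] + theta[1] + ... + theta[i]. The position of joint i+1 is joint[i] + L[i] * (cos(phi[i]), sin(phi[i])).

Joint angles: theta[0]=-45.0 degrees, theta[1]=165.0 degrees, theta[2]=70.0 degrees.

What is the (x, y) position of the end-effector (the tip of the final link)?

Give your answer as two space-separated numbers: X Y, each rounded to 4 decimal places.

Answer: -9.5926 4.7286

Derivation:
joint[0] = (0.0000, 0.0000)  (base)
link 0: phi[0] = -45 = -45 deg
  cos(-45 deg) = 0.7071, sin(-45 deg) = -0.7071
  joint[1] = (0.0000, 0.0000) + 1 * (0.7071, -0.7071) = (0.0000 + 0.7071, 0.0000 + -0.7071) = (0.7071, -0.7071)
link 1: phi[1] = -45 + 165 = 120 deg
  cos(120 deg) = -0.5000, sin(120 deg) = 0.8660
  joint[2] = (0.7071, -0.7071) + 7.6 * (-0.5000, 0.8660) = (0.7071 + -3.8000, -0.7071 + 6.5818) = (-3.0929, 5.8747)
link 2: phi[2] = -45 + 165 + 70 = 190 deg
  cos(190 deg) = -0.9848, sin(190 deg) = -0.1736
  joint[3] = (-3.0929, 5.8747) + 6.6 * (-0.9848, -0.1736) = (-3.0929 + -6.4997, 5.8747 + -1.1461) = (-9.5926, 4.7286)
End effector: (-9.5926, 4.7286)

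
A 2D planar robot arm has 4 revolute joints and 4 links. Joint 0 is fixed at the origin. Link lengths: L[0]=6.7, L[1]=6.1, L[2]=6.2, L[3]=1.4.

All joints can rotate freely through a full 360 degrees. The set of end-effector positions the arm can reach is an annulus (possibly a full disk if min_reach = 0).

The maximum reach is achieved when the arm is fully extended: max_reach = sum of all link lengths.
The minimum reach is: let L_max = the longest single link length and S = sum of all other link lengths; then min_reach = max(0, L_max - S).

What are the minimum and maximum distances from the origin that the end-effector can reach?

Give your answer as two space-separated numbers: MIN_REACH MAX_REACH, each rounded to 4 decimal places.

Answer: 0.0000 20.4000

Derivation:
Link lengths: [6.7, 6.1, 6.2, 1.4]
max_reach = 6.7 + 6.1 + 6.2 + 1.4 = 20.4
L_max = max([6.7, 6.1, 6.2, 1.4]) = 6.7
S (sum of others) = 20.4 - 6.7 = 13.7
min_reach = max(0, 6.7 - 13.7) = max(0, -7) = 0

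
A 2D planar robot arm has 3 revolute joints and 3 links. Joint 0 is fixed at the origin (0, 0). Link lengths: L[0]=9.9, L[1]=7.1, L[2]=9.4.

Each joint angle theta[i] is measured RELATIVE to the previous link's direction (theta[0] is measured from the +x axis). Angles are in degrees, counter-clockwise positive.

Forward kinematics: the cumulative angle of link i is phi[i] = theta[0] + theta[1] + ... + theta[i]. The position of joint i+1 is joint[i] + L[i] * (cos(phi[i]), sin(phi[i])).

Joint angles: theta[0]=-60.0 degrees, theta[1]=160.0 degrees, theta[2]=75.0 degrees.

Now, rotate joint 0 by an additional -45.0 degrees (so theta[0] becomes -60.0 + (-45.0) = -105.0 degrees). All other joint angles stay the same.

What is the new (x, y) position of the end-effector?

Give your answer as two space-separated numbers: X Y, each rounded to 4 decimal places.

Answer: -4.5321 3.4541

Derivation:
joint[0] = (0.0000, 0.0000)  (base)
link 0: phi[0] = -105 = -105 deg
  cos(-105 deg) = -0.2588, sin(-105 deg) = -0.9659
  joint[1] = (0.0000, 0.0000) + 9.9 * (-0.2588, -0.9659) = (0.0000 + -2.5623, 0.0000 + -9.5627) = (-2.5623, -9.5627)
link 1: phi[1] = -105 + 160 = 55 deg
  cos(55 deg) = 0.5736, sin(55 deg) = 0.8192
  joint[2] = (-2.5623, -9.5627) + 7.1 * (0.5736, 0.8192) = (-2.5623 + 4.0724, -9.5627 + 5.8160) = (1.5101, -3.7467)
link 2: phi[2] = -105 + 160 + 75 = 130 deg
  cos(130 deg) = -0.6428, sin(130 deg) = 0.7660
  joint[3] = (1.5101, -3.7467) + 9.4 * (-0.6428, 0.7660) = (1.5101 + -6.0422, -3.7467 + 7.2008) = (-4.5321, 3.4541)
End effector: (-4.5321, 3.4541)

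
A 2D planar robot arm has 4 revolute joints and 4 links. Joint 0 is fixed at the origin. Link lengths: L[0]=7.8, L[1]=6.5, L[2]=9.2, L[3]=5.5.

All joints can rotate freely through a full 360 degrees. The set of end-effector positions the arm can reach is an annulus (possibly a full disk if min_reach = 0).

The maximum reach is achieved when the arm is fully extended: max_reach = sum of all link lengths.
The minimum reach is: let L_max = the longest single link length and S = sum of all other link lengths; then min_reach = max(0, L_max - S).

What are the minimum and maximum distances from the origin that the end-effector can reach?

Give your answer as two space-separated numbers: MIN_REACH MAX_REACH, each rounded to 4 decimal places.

Answer: 0.0000 29.0000

Derivation:
Link lengths: [7.8, 6.5, 9.2, 5.5]
max_reach = 7.8 + 6.5 + 9.2 + 5.5 = 29
L_max = max([7.8, 6.5, 9.2, 5.5]) = 9.2
S (sum of others) = 29 - 9.2 = 19.8
min_reach = max(0, 9.2 - 19.8) = max(0, -10.6) = 0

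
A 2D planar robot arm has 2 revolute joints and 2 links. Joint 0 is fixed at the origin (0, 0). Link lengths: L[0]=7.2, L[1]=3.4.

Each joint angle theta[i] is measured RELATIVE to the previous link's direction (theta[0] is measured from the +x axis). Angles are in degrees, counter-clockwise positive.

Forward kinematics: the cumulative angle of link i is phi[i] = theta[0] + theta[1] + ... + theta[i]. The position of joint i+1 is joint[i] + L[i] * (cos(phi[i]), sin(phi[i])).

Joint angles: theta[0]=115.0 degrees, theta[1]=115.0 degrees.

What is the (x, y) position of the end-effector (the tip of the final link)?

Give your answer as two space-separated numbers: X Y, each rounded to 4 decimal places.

joint[0] = (0.0000, 0.0000)  (base)
link 0: phi[0] = 115 = 115 deg
  cos(115 deg) = -0.4226, sin(115 deg) = 0.9063
  joint[1] = (0.0000, 0.0000) + 7.2 * (-0.4226, 0.9063) = (0.0000 + -3.0429, 0.0000 + 6.5254) = (-3.0429, 6.5254)
link 1: phi[1] = 115 + 115 = 230 deg
  cos(230 deg) = -0.6428, sin(230 deg) = -0.7660
  joint[2] = (-3.0429, 6.5254) + 3.4 * (-0.6428, -0.7660) = (-3.0429 + -2.1855, 6.5254 + -2.6046) = (-5.2283, 3.9209)
End effector: (-5.2283, 3.9209)

Answer: -5.2283 3.9209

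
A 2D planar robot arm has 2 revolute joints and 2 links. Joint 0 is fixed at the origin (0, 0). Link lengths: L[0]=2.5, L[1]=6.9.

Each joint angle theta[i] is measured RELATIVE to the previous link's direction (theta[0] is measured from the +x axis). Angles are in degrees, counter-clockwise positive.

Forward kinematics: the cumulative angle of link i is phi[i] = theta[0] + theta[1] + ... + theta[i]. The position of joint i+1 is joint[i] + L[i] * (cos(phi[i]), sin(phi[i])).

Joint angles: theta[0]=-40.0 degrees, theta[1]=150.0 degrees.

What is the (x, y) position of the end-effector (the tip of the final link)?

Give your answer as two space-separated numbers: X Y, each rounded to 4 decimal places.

joint[0] = (0.0000, 0.0000)  (base)
link 0: phi[0] = -40 = -40 deg
  cos(-40 deg) = 0.7660, sin(-40 deg) = -0.6428
  joint[1] = (0.0000, 0.0000) + 2.5 * (0.7660, -0.6428) = (0.0000 + 1.9151, 0.0000 + -1.6070) = (1.9151, -1.6070)
link 1: phi[1] = -40 + 150 = 110 deg
  cos(110 deg) = -0.3420, sin(110 deg) = 0.9397
  joint[2] = (1.9151, -1.6070) + 6.9 * (-0.3420, 0.9397) = (1.9151 + -2.3599, -1.6070 + 6.4839) = (-0.4448, 4.8769)
End effector: (-0.4448, 4.8769)

Answer: -0.4448 4.8769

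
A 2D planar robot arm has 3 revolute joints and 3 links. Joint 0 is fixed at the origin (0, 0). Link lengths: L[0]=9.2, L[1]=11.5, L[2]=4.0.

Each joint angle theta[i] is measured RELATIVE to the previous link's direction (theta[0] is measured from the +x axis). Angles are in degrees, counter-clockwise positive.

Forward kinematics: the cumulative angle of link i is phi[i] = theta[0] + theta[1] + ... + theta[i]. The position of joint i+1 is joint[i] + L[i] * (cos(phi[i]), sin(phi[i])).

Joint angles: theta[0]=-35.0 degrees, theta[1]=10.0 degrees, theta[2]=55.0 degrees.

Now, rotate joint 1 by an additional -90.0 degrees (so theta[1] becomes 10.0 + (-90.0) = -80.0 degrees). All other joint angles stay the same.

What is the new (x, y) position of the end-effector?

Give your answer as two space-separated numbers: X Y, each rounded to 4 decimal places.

joint[0] = (0.0000, 0.0000)  (base)
link 0: phi[0] = -35 = -35 deg
  cos(-35 deg) = 0.8192, sin(-35 deg) = -0.5736
  joint[1] = (0.0000, 0.0000) + 9.2 * (0.8192, -0.5736) = (0.0000 + 7.5362, 0.0000 + -5.2769) = (7.5362, -5.2769)
link 1: phi[1] = -35 + -80 = -115 deg
  cos(-115 deg) = -0.4226, sin(-115 deg) = -0.9063
  joint[2] = (7.5362, -5.2769) + 11.5 * (-0.4226, -0.9063) = (7.5362 + -4.8601, -5.2769 + -10.4225) = (2.6761, -15.6994)
link 2: phi[2] = -35 + -80 + 55 = -60 deg
  cos(-60 deg) = 0.5000, sin(-60 deg) = -0.8660
  joint[3] = (2.6761, -15.6994) + 4 * (0.5000, -0.8660) = (2.6761 + 2.0000, -15.6994 + -3.4641) = (4.6761, -19.1635)
End effector: (4.6761, -19.1635)

Answer: 4.6761 -19.1635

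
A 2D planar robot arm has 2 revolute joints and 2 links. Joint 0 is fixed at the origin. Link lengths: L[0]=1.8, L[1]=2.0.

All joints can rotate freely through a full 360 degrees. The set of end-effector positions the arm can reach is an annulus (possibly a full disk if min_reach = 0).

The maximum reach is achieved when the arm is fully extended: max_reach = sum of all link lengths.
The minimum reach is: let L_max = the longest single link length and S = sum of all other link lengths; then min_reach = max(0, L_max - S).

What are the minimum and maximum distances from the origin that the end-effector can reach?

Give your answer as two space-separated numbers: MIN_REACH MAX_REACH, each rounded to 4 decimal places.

Answer: 0.2000 3.8000

Derivation:
Link lengths: [1.8, 2.0]
max_reach = 1.8 + 2 = 3.8
L_max = max([1.8, 2.0]) = 2
S (sum of others) = 3.8 - 2 = 1.8
min_reach = max(0, 2 - 1.8) = max(0, 0.2) = 0.2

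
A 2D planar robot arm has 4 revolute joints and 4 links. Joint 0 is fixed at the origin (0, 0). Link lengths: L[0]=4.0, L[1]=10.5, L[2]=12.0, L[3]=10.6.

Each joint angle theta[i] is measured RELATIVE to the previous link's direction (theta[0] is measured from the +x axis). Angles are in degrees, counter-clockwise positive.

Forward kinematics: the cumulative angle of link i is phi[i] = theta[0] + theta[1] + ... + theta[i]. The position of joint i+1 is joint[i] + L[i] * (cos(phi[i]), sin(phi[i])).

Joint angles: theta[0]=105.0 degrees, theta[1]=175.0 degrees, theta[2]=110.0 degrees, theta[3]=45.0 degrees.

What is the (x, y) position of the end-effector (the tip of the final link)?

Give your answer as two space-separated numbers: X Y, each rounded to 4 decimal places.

joint[0] = (0.0000, 0.0000)  (base)
link 0: phi[0] = 105 = 105 deg
  cos(105 deg) = -0.2588, sin(105 deg) = 0.9659
  joint[1] = (0.0000, 0.0000) + 4 * (-0.2588, 0.9659) = (0.0000 + -1.0353, 0.0000 + 3.8637) = (-1.0353, 3.8637)
link 1: phi[1] = 105 + 175 = 280 deg
  cos(280 deg) = 0.1736, sin(280 deg) = -0.9848
  joint[2] = (-1.0353, 3.8637) + 10.5 * (0.1736, -0.9848) = (-1.0353 + 1.8233, 3.8637 + -10.3405) = (0.7880, -6.4768)
link 2: phi[2] = 105 + 175 + 110 = 390 deg
  cos(390 deg) = 0.8660, sin(390 deg) = 0.5000
  joint[3] = (0.7880, -6.4768) + 12 * (0.8660, 0.5000) = (0.7880 + 10.3923, -6.4768 + 6.0000) = (11.1803, -0.4768)
link 3: phi[3] = 105 + 175 + 110 + 45 = 435 deg
  cos(435 deg) = 0.2588, sin(435 deg) = 0.9659
  joint[4] = (11.1803, -0.4768) + 10.6 * (0.2588, 0.9659) = (11.1803 + 2.7435, -0.4768 + 10.2388) = (13.9238, 9.7620)
End effector: (13.9238, 9.7620)

Answer: 13.9238 9.7620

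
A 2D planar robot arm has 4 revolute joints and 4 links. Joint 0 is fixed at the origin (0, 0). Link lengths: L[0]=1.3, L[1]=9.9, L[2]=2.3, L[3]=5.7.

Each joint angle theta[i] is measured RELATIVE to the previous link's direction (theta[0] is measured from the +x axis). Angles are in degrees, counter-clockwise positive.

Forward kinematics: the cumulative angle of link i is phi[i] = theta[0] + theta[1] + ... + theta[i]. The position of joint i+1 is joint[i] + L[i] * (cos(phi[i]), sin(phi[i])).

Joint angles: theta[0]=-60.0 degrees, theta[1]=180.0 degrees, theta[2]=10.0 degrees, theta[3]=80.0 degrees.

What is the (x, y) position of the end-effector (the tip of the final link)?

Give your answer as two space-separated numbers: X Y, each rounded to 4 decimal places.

Answer: -10.7148 6.3597

Derivation:
joint[0] = (0.0000, 0.0000)  (base)
link 0: phi[0] = -60 = -60 deg
  cos(-60 deg) = 0.5000, sin(-60 deg) = -0.8660
  joint[1] = (0.0000, 0.0000) + 1.3 * (0.5000, -0.8660) = (0.0000 + 0.6500, 0.0000 + -1.1258) = (0.6500, -1.1258)
link 1: phi[1] = -60 + 180 = 120 deg
  cos(120 deg) = -0.5000, sin(120 deg) = 0.8660
  joint[2] = (0.6500, -1.1258) + 9.9 * (-0.5000, 0.8660) = (0.6500 + -4.9500, -1.1258 + 8.5737) = (-4.3000, 7.4478)
link 2: phi[2] = -60 + 180 + 10 = 130 deg
  cos(130 deg) = -0.6428, sin(130 deg) = 0.7660
  joint[3] = (-4.3000, 7.4478) + 2.3 * (-0.6428, 0.7660) = (-4.3000 + -1.4784, 7.4478 + 1.7619) = (-5.7784, 9.2097)
link 3: phi[3] = -60 + 180 + 10 + 80 = 210 deg
  cos(210 deg) = -0.8660, sin(210 deg) = -0.5000
  joint[4] = (-5.7784, 9.2097) + 5.7 * (-0.8660, -0.5000) = (-5.7784 + -4.9363, 9.2097 + -2.8500) = (-10.7148, 6.3597)
End effector: (-10.7148, 6.3597)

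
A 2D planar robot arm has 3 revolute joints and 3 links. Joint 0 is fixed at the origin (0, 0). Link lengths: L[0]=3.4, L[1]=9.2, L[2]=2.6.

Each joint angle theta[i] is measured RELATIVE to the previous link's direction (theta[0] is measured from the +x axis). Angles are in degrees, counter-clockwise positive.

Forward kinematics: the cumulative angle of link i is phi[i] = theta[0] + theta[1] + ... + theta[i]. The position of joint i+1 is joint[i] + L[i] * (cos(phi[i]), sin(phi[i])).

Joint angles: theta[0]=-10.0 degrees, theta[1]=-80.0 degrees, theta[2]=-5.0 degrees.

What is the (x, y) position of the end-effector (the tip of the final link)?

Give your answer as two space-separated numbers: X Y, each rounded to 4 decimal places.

Answer: 3.1217 -12.3805

Derivation:
joint[0] = (0.0000, 0.0000)  (base)
link 0: phi[0] = -10 = -10 deg
  cos(-10 deg) = 0.9848, sin(-10 deg) = -0.1736
  joint[1] = (0.0000, 0.0000) + 3.4 * (0.9848, -0.1736) = (0.0000 + 3.3483, 0.0000 + -0.5904) = (3.3483, -0.5904)
link 1: phi[1] = -10 + -80 = -90 deg
  cos(-90 deg) = 0.0000, sin(-90 deg) = -1.0000
  joint[2] = (3.3483, -0.5904) + 9.2 * (0.0000, -1.0000) = (3.3483 + 0.0000, -0.5904 + -9.2000) = (3.3483, -9.7904)
link 2: phi[2] = -10 + -80 + -5 = -95 deg
  cos(-95 deg) = -0.0872, sin(-95 deg) = -0.9962
  joint[3] = (3.3483, -9.7904) + 2.6 * (-0.0872, -0.9962) = (3.3483 + -0.2266, -9.7904 + -2.5901) = (3.1217, -12.3805)
End effector: (3.1217, -12.3805)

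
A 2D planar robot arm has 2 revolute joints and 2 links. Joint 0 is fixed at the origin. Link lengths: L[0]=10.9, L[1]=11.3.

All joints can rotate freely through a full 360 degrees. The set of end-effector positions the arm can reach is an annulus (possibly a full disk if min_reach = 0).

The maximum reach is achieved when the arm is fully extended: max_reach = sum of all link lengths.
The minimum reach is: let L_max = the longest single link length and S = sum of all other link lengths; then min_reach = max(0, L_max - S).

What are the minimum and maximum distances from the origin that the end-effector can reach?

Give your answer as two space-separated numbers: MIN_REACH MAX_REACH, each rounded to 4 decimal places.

Link lengths: [10.9, 11.3]
max_reach = 10.9 + 11.3 = 22.2
L_max = max([10.9, 11.3]) = 11.3
S (sum of others) = 22.2 - 11.3 = 10.9
min_reach = max(0, 11.3 - 10.9) = max(0, 0.4) = 0.4

Answer: 0.4000 22.2000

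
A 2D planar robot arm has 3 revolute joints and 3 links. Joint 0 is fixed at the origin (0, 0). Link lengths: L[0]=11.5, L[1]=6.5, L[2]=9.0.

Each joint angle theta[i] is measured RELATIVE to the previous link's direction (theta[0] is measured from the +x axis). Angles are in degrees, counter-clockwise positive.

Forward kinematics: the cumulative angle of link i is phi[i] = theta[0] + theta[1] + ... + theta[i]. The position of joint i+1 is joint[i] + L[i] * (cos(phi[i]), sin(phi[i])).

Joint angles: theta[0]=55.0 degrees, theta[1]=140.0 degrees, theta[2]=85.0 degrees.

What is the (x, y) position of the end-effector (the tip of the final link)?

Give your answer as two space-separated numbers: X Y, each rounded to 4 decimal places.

Answer: 1.8804 -1.1253

Derivation:
joint[0] = (0.0000, 0.0000)  (base)
link 0: phi[0] = 55 = 55 deg
  cos(55 deg) = 0.5736, sin(55 deg) = 0.8192
  joint[1] = (0.0000, 0.0000) + 11.5 * (0.5736, 0.8192) = (0.0000 + 6.5961, 0.0000 + 9.4202) = (6.5961, 9.4202)
link 1: phi[1] = 55 + 140 = 195 deg
  cos(195 deg) = -0.9659, sin(195 deg) = -0.2588
  joint[2] = (6.5961, 9.4202) + 6.5 * (-0.9659, -0.2588) = (6.5961 + -6.2785, 9.4202 + -1.6823) = (0.3176, 7.7379)
link 2: phi[2] = 55 + 140 + 85 = 280 deg
  cos(280 deg) = 0.1736, sin(280 deg) = -0.9848
  joint[3] = (0.3176, 7.7379) + 9 * (0.1736, -0.9848) = (0.3176 + 1.5628, 7.7379 + -8.8633) = (1.8804, -1.1253)
End effector: (1.8804, -1.1253)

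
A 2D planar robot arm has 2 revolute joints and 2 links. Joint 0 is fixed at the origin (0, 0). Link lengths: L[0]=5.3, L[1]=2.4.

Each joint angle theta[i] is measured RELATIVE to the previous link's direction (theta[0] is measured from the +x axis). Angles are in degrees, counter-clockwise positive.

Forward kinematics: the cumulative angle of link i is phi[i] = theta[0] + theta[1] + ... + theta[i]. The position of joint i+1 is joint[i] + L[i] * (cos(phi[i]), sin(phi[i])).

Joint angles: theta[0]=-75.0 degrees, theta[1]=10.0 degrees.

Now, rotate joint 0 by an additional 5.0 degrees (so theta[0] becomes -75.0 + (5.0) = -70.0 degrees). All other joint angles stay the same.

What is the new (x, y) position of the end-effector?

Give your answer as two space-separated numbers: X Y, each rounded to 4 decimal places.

joint[0] = (0.0000, 0.0000)  (base)
link 0: phi[0] = -70 = -70 deg
  cos(-70 deg) = 0.3420, sin(-70 deg) = -0.9397
  joint[1] = (0.0000, 0.0000) + 5.3 * (0.3420, -0.9397) = (0.0000 + 1.8127, 0.0000 + -4.9804) = (1.8127, -4.9804)
link 1: phi[1] = -70 + 10 = -60 deg
  cos(-60 deg) = 0.5000, sin(-60 deg) = -0.8660
  joint[2] = (1.8127, -4.9804) + 2.4 * (0.5000, -0.8660) = (1.8127 + 1.2000, -4.9804 + -2.0785) = (3.0127, -7.0588)
End effector: (3.0127, -7.0588)

Answer: 3.0127 -7.0588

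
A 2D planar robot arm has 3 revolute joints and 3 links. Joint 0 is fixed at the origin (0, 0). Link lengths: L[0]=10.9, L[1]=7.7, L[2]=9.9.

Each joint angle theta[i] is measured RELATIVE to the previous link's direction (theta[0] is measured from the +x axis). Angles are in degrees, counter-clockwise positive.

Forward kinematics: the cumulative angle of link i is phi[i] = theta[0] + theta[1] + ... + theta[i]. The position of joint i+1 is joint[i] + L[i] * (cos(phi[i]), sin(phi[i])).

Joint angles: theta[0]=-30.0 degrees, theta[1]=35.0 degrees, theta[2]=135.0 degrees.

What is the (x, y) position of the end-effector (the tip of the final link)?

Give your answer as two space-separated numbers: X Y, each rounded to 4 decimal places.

joint[0] = (0.0000, 0.0000)  (base)
link 0: phi[0] = -30 = -30 deg
  cos(-30 deg) = 0.8660, sin(-30 deg) = -0.5000
  joint[1] = (0.0000, 0.0000) + 10.9 * (0.8660, -0.5000) = (0.0000 + 9.4397, 0.0000 + -5.4500) = (9.4397, -5.4500)
link 1: phi[1] = -30 + 35 = 5 deg
  cos(5 deg) = 0.9962, sin(5 deg) = 0.0872
  joint[2] = (9.4397, -5.4500) + 7.7 * (0.9962, 0.0872) = (9.4397 + 7.6707, -5.4500 + 0.6711) = (17.1104, -4.7789)
link 2: phi[2] = -30 + 35 + 135 = 140 deg
  cos(140 deg) = -0.7660, sin(140 deg) = 0.6428
  joint[3] = (17.1104, -4.7789) + 9.9 * (-0.7660, 0.6428) = (17.1104 + -7.5838, -4.7789 + 6.3636) = (9.5265, 1.5847)
End effector: (9.5265, 1.5847)

Answer: 9.5265 1.5847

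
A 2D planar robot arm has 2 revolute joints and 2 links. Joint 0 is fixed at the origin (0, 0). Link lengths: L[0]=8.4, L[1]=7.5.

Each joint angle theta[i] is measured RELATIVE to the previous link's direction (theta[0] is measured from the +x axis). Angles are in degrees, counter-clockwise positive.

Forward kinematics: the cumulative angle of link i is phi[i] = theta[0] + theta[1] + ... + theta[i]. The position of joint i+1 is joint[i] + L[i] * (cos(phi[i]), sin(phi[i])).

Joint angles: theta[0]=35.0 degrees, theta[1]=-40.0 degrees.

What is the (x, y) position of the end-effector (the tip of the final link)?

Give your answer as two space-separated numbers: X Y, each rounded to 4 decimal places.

Answer: 14.3523 4.1644

Derivation:
joint[0] = (0.0000, 0.0000)  (base)
link 0: phi[0] = 35 = 35 deg
  cos(35 deg) = 0.8192, sin(35 deg) = 0.5736
  joint[1] = (0.0000, 0.0000) + 8.4 * (0.8192, 0.5736) = (0.0000 + 6.8809, 0.0000 + 4.8180) = (6.8809, 4.8180)
link 1: phi[1] = 35 + -40 = -5 deg
  cos(-5 deg) = 0.9962, sin(-5 deg) = -0.0872
  joint[2] = (6.8809, 4.8180) + 7.5 * (0.9962, -0.0872) = (6.8809 + 7.4715, 4.8180 + -0.6537) = (14.3523, 4.1644)
End effector: (14.3523, 4.1644)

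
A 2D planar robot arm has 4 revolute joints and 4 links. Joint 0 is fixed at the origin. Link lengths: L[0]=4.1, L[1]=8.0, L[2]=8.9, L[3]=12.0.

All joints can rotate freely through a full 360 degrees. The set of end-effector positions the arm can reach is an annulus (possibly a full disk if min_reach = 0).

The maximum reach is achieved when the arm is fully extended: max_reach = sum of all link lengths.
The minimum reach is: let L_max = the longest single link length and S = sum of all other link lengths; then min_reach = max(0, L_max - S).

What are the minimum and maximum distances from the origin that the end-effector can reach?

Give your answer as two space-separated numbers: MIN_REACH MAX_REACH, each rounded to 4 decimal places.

Link lengths: [4.1, 8.0, 8.9, 12.0]
max_reach = 4.1 + 8 + 8.9 + 12 = 33
L_max = max([4.1, 8.0, 8.9, 12.0]) = 12
S (sum of others) = 33 - 12 = 21
min_reach = max(0, 12 - 21) = max(0, -9) = 0

Answer: 0.0000 33.0000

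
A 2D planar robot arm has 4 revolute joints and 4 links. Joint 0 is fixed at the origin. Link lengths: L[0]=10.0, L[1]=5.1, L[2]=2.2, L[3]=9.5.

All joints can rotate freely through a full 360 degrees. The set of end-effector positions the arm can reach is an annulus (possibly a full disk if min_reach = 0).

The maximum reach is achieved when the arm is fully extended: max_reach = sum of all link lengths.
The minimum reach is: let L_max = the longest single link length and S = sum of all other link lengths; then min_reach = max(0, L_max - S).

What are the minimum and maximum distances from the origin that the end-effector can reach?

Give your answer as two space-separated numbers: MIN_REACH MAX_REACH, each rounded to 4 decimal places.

Answer: 0.0000 26.8000

Derivation:
Link lengths: [10.0, 5.1, 2.2, 9.5]
max_reach = 10 + 5.1 + 2.2 + 9.5 = 26.8
L_max = max([10.0, 5.1, 2.2, 9.5]) = 10
S (sum of others) = 26.8 - 10 = 16.8
min_reach = max(0, 10 - 16.8) = max(0, -6.8) = 0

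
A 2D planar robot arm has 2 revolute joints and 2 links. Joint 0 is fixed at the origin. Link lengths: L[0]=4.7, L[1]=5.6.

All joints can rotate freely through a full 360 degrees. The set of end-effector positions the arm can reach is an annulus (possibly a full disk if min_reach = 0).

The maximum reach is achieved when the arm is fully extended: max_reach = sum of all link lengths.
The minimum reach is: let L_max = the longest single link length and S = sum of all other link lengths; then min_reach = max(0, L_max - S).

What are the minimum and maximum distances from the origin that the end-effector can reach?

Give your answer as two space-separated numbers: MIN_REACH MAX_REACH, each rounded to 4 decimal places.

Answer: 0.9000 10.3000

Derivation:
Link lengths: [4.7, 5.6]
max_reach = 4.7 + 5.6 = 10.3
L_max = max([4.7, 5.6]) = 5.6
S (sum of others) = 10.3 - 5.6 = 4.7
min_reach = max(0, 5.6 - 4.7) = max(0, 0.9) = 0.9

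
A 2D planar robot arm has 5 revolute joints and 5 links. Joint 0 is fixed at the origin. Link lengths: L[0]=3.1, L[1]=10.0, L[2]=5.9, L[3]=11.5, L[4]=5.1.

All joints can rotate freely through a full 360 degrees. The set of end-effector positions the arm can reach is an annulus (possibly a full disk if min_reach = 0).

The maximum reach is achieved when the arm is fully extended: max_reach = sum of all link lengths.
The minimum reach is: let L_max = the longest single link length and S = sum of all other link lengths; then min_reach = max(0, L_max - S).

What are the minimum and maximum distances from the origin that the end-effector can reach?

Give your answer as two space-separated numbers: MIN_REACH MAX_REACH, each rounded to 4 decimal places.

Link lengths: [3.1, 10.0, 5.9, 11.5, 5.1]
max_reach = 3.1 + 10 + 5.9 + 11.5 + 5.1 = 35.6
L_max = max([3.1, 10.0, 5.9, 11.5, 5.1]) = 11.5
S (sum of others) = 35.6 - 11.5 = 24.1
min_reach = max(0, 11.5 - 24.1) = max(0, -12.6) = 0

Answer: 0.0000 35.6000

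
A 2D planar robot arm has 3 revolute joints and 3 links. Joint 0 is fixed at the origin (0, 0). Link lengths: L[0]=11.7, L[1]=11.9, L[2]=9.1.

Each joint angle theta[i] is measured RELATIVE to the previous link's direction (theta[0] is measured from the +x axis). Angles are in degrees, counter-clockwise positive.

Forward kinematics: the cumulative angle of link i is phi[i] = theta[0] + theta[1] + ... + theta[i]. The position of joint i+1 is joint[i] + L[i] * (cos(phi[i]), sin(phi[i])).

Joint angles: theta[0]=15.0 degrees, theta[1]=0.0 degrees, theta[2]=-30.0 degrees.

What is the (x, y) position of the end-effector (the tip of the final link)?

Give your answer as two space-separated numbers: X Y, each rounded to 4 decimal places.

joint[0] = (0.0000, 0.0000)  (base)
link 0: phi[0] = 15 = 15 deg
  cos(15 deg) = 0.9659, sin(15 deg) = 0.2588
  joint[1] = (0.0000, 0.0000) + 11.7 * (0.9659, 0.2588) = (0.0000 + 11.3013, 0.0000 + 3.0282) = (11.3013, 3.0282)
link 1: phi[1] = 15 + 0 = 15 deg
  cos(15 deg) = 0.9659, sin(15 deg) = 0.2588
  joint[2] = (11.3013, 3.0282) + 11.9 * (0.9659, 0.2588) = (11.3013 + 11.4945, 3.0282 + 3.0799) = (22.7958, 6.1081)
link 2: phi[2] = 15 + 0 + -30 = -15 deg
  cos(-15 deg) = 0.9659, sin(-15 deg) = -0.2588
  joint[3] = (22.7958, 6.1081) + 9.1 * (0.9659, -0.2588) = (22.7958 + 8.7899, 6.1081 + -2.3553) = (31.5858, 3.7529)
End effector: (31.5858, 3.7529)

Answer: 31.5858 3.7529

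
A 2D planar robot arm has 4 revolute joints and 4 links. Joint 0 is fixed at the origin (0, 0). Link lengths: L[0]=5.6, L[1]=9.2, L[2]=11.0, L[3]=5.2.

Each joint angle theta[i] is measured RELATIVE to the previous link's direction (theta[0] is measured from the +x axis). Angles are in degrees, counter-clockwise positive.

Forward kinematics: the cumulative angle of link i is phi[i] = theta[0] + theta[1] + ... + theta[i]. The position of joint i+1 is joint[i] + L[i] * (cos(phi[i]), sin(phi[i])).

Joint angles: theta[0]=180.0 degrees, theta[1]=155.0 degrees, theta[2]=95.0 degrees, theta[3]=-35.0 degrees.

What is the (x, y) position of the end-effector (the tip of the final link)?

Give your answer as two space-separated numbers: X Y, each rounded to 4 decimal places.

joint[0] = (0.0000, 0.0000)  (base)
link 0: phi[0] = 180 = 180 deg
  cos(180 deg) = -1.0000, sin(180 deg) = 0.0000
  joint[1] = (0.0000, 0.0000) + 5.6 * (-1.0000, 0.0000) = (0.0000 + -5.6000, 0.0000 + 0.0000) = (-5.6000, 0.0000)
link 1: phi[1] = 180 + 155 = 335 deg
  cos(335 deg) = 0.9063, sin(335 deg) = -0.4226
  joint[2] = (-5.6000, 0.0000) + 9.2 * (0.9063, -0.4226) = (-5.6000 + 8.3380, 0.0000 + -3.8881) = (2.7380, -3.8881)
link 2: phi[2] = 180 + 155 + 95 = 430 deg
  cos(430 deg) = 0.3420, sin(430 deg) = 0.9397
  joint[3] = (2.7380, -3.8881) + 11 * (0.3420, 0.9397) = (2.7380 + 3.7622, -3.8881 + 10.3366) = (6.5003, 6.4485)
link 3: phi[3] = 180 + 155 + 95 + -35 = 395 deg
  cos(395 deg) = 0.8192, sin(395 deg) = 0.5736
  joint[4] = (6.5003, 6.4485) + 5.2 * (0.8192, 0.5736) = (6.5003 + 4.2596, 6.4485 + 2.9826) = (10.7598, 9.4311)
End effector: (10.7598, 9.4311)

Answer: 10.7598 9.4311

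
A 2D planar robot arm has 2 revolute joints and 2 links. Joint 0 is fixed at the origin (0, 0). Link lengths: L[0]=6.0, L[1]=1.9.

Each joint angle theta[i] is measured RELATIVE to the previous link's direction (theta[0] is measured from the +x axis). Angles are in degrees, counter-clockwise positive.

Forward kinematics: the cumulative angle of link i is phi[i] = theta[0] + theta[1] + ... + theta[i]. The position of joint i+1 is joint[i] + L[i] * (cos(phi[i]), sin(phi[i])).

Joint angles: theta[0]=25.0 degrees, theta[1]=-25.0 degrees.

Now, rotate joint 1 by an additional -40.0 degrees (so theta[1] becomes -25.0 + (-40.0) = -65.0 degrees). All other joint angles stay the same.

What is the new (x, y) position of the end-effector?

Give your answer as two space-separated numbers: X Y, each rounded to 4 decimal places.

joint[0] = (0.0000, 0.0000)  (base)
link 0: phi[0] = 25 = 25 deg
  cos(25 deg) = 0.9063, sin(25 deg) = 0.4226
  joint[1] = (0.0000, 0.0000) + 6 * (0.9063, 0.4226) = (0.0000 + 5.4378, 0.0000 + 2.5357) = (5.4378, 2.5357)
link 1: phi[1] = 25 + -65 = -40 deg
  cos(-40 deg) = 0.7660, sin(-40 deg) = -0.6428
  joint[2] = (5.4378, 2.5357) + 1.9 * (0.7660, -0.6428) = (5.4378 + 1.4555, 2.5357 + -1.2213) = (6.8933, 1.3144)
End effector: (6.8933, 1.3144)

Answer: 6.8933 1.3144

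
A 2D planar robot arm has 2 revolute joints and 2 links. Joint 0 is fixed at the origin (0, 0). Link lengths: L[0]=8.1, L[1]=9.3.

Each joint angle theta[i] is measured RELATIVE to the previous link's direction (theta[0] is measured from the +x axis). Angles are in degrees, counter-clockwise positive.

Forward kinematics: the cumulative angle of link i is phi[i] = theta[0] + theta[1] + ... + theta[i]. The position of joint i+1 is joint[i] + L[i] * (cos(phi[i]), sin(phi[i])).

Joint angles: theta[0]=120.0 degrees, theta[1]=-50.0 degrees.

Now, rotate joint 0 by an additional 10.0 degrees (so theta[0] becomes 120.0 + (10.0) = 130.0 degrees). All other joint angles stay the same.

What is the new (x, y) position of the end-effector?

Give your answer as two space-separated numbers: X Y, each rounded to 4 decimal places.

joint[0] = (0.0000, 0.0000)  (base)
link 0: phi[0] = 130 = 130 deg
  cos(130 deg) = -0.6428, sin(130 deg) = 0.7660
  joint[1] = (0.0000, 0.0000) + 8.1 * (-0.6428, 0.7660) = (0.0000 + -5.2066, 0.0000 + 6.2050) = (-5.2066, 6.2050)
link 1: phi[1] = 130 + -50 = 80 deg
  cos(80 deg) = 0.1736, sin(80 deg) = 0.9848
  joint[2] = (-5.2066, 6.2050) + 9.3 * (0.1736, 0.9848) = (-5.2066 + 1.6149, 6.2050 + 9.1587) = (-3.5917, 15.3637)
End effector: (-3.5917, 15.3637)

Answer: -3.5917 15.3637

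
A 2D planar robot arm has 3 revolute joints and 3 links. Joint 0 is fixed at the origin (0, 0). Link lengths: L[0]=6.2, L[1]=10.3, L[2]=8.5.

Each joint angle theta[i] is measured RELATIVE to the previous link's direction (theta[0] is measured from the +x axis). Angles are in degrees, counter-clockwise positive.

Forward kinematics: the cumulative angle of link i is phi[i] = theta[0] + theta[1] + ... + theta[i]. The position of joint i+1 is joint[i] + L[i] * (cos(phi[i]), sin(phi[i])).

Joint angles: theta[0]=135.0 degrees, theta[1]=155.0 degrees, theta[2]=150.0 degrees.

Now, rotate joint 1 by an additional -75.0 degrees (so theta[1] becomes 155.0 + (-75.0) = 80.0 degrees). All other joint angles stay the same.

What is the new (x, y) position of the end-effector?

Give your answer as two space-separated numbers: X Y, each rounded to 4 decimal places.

Answer: -4.3537 -0.7830

Derivation:
joint[0] = (0.0000, 0.0000)  (base)
link 0: phi[0] = 135 = 135 deg
  cos(135 deg) = -0.7071, sin(135 deg) = 0.7071
  joint[1] = (0.0000, 0.0000) + 6.2 * (-0.7071, 0.7071) = (0.0000 + -4.3841, 0.0000 + 4.3841) = (-4.3841, 4.3841)
link 1: phi[1] = 135 + 80 = 215 deg
  cos(215 deg) = -0.8192, sin(215 deg) = -0.5736
  joint[2] = (-4.3841, 4.3841) + 10.3 * (-0.8192, -0.5736) = (-4.3841 + -8.4373, 4.3841 + -5.9078) = (-12.8213, -1.5238)
link 2: phi[2] = 135 + 80 + 150 = 365 deg
  cos(365 deg) = 0.9962, sin(365 deg) = 0.0872
  joint[3] = (-12.8213, -1.5238) + 8.5 * (0.9962, 0.0872) = (-12.8213 + 8.4677, -1.5238 + 0.7408) = (-4.3537, -0.7830)
End effector: (-4.3537, -0.7830)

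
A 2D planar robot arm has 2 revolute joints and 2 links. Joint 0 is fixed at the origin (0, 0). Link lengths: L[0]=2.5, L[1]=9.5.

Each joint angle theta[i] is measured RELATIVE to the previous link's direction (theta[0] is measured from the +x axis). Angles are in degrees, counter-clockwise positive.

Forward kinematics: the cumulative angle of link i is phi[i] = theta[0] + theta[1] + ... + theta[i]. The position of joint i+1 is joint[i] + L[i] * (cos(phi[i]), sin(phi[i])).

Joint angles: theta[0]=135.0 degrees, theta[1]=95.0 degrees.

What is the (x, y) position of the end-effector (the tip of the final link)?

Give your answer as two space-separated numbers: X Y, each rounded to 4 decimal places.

joint[0] = (0.0000, 0.0000)  (base)
link 0: phi[0] = 135 = 135 deg
  cos(135 deg) = -0.7071, sin(135 deg) = 0.7071
  joint[1] = (0.0000, 0.0000) + 2.5 * (-0.7071, 0.7071) = (0.0000 + -1.7678, 0.0000 + 1.7678) = (-1.7678, 1.7678)
link 1: phi[1] = 135 + 95 = 230 deg
  cos(230 deg) = -0.6428, sin(230 deg) = -0.7660
  joint[2] = (-1.7678, 1.7678) + 9.5 * (-0.6428, -0.7660) = (-1.7678 + -6.1065, 1.7678 + -7.2774) = (-7.8742, -5.5097)
End effector: (-7.8742, -5.5097)

Answer: -7.8742 -5.5097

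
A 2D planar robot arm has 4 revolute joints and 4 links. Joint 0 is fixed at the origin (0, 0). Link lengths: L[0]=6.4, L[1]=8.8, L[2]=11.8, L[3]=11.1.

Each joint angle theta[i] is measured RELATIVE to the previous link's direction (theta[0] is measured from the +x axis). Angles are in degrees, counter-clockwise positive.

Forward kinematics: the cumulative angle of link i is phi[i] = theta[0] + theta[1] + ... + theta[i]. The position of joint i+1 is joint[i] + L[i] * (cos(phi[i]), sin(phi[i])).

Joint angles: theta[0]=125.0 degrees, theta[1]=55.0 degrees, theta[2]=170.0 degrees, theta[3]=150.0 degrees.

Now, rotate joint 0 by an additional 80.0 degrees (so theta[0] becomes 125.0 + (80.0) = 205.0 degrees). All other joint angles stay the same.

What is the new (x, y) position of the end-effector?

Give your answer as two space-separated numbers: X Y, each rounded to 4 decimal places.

joint[0] = (0.0000, 0.0000)  (base)
link 0: phi[0] = 205 = 205 deg
  cos(205 deg) = -0.9063, sin(205 deg) = -0.4226
  joint[1] = (0.0000, 0.0000) + 6.4 * (-0.9063, -0.4226) = (0.0000 + -5.8004, 0.0000 + -2.7048) = (-5.8004, -2.7048)
link 1: phi[1] = 205 + 55 = 260 deg
  cos(260 deg) = -0.1736, sin(260 deg) = -0.9848
  joint[2] = (-5.8004, -2.7048) + 8.8 * (-0.1736, -0.9848) = (-5.8004 + -1.5281, -2.7048 + -8.6663) = (-7.3285, -11.3711)
link 2: phi[2] = 205 + 55 + 170 = 430 deg
  cos(430 deg) = 0.3420, sin(430 deg) = 0.9397
  joint[3] = (-7.3285, -11.3711) + 11.8 * (0.3420, 0.9397) = (-7.3285 + 4.0358, -11.3711 + 11.0884) = (-3.2926, -0.2827)
link 3: phi[3] = 205 + 55 + 170 + 150 = 580 deg
  cos(580 deg) = -0.7660, sin(580 deg) = -0.6428
  joint[4] = (-3.2926, -0.2827) + 11.1 * (-0.7660, -0.6428) = (-3.2926 + -8.5031, -0.2827 + -7.1349) = (-11.7957, -7.4176)
End effector: (-11.7957, -7.4176)

Answer: -11.7957 -7.4176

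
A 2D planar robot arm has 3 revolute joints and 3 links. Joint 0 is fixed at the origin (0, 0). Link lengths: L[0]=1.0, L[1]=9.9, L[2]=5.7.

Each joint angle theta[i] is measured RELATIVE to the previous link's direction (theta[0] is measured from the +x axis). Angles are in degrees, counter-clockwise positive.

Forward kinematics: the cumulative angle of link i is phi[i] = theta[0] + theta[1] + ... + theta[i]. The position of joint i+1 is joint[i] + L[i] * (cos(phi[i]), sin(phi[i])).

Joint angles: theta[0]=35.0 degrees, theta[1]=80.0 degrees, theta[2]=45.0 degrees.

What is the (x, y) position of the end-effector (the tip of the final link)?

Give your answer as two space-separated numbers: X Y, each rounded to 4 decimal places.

Answer: -8.7210 11.4955

Derivation:
joint[0] = (0.0000, 0.0000)  (base)
link 0: phi[0] = 35 = 35 deg
  cos(35 deg) = 0.8192, sin(35 deg) = 0.5736
  joint[1] = (0.0000, 0.0000) + 1 * (0.8192, 0.5736) = (0.0000 + 0.8192, 0.0000 + 0.5736) = (0.8192, 0.5736)
link 1: phi[1] = 35 + 80 = 115 deg
  cos(115 deg) = -0.4226, sin(115 deg) = 0.9063
  joint[2] = (0.8192, 0.5736) + 9.9 * (-0.4226, 0.9063) = (0.8192 + -4.1839, 0.5736 + 8.9724) = (-3.3648, 9.5460)
link 2: phi[2] = 35 + 80 + 45 = 160 deg
  cos(160 deg) = -0.9397, sin(160 deg) = 0.3420
  joint[3] = (-3.3648, 9.5460) + 5.7 * (-0.9397, 0.3420) = (-3.3648 + -5.3562, 9.5460 + 1.9495) = (-8.7210, 11.4955)
End effector: (-8.7210, 11.4955)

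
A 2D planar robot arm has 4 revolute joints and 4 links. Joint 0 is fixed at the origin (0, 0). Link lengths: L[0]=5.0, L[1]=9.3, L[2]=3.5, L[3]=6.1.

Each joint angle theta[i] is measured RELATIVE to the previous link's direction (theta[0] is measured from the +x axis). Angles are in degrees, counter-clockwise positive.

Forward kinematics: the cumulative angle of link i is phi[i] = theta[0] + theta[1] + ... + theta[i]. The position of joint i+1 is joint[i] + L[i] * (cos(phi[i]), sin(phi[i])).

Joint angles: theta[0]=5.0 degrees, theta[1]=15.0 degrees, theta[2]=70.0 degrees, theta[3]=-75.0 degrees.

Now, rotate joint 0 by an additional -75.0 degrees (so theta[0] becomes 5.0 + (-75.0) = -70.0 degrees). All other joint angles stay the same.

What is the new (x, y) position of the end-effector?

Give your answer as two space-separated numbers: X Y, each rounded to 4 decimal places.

Answer: 13.4751 -16.6935

Derivation:
joint[0] = (0.0000, 0.0000)  (base)
link 0: phi[0] = -70 = -70 deg
  cos(-70 deg) = 0.3420, sin(-70 deg) = -0.9397
  joint[1] = (0.0000, 0.0000) + 5 * (0.3420, -0.9397) = (0.0000 + 1.7101, 0.0000 + -4.6985) = (1.7101, -4.6985)
link 1: phi[1] = -70 + 15 = -55 deg
  cos(-55 deg) = 0.5736, sin(-55 deg) = -0.8192
  joint[2] = (1.7101, -4.6985) + 9.3 * (0.5736, -0.8192) = (1.7101 + 5.3343, -4.6985 + -7.6181) = (7.0444, -12.3166)
link 2: phi[2] = -70 + 15 + 70 = 15 deg
  cos(15 deg) = 0.9659, sin(15 deg) = 0.2588
  joint[3] = (7.0444, -12.3166) + 3.5 * (0.9659, 0.2588) = (7.0444 + 3.3807, -12.3166 + 0.9059) = (10.4251, -11.4107)
link 3: phi[3] = -70 + 15 + 70 + -75 = -60 deg
  cos(-60 deg) = 0.5000, sin(-60 deg) = -0.8660
  joint[4] = (10.4251, -11.4107) + 6.1 * (0.5000, -0.8660) = (10.4251 + 3.0500, -11.4107 + -5.2828) = (13.4751, -16.6935)
End effector: (13.4751, -16.6935)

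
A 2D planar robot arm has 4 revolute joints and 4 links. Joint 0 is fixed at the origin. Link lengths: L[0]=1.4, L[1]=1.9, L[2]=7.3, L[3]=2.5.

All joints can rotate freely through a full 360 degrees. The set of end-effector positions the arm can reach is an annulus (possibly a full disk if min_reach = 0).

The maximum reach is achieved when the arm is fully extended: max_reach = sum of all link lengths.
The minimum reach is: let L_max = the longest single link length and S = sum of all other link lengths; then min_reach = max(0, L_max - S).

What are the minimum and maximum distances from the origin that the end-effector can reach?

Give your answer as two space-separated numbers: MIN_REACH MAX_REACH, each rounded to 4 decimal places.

Link lengths: [1.4, 1.9, 7.3, 2.5]
max_reach = 1.4 + 1.9 + 7.3 + 2.5 = 13.1
L_max = max([1.4, 1.9, 7.3, 2.5]) = 7.3
S (sum of others) = 13.1 - 7.3 = 5.8
min_reach = max(0, 7.3 - 5.8) = max(0, 1.5) = 1.5

Answer: 1.5000 13.1000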